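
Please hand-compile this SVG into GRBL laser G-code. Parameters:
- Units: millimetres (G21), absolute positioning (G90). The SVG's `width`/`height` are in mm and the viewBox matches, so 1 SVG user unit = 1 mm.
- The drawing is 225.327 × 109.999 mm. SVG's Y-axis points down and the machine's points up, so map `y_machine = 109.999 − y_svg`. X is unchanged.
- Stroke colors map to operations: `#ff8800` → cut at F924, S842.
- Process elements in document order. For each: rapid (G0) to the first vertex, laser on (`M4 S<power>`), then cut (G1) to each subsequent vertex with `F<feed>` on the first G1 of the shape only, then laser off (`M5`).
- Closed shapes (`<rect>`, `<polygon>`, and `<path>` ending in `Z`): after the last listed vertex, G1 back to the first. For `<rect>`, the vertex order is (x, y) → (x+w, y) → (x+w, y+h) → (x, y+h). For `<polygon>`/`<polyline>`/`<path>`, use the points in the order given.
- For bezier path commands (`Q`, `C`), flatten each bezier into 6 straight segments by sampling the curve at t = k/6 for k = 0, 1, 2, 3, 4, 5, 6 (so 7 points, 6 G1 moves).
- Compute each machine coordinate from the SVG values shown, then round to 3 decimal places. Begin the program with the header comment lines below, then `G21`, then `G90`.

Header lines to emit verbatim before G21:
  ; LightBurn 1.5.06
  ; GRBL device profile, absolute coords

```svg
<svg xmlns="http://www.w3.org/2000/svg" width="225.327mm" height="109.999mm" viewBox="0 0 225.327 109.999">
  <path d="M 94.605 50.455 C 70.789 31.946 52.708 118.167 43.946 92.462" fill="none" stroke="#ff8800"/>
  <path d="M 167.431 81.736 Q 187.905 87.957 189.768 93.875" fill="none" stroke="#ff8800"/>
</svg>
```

; LightBurn 1.5.06
; GRBL device profile, absolute coords
G21
G90
G0 X94.605 Y59.544
M4 S842
G1 X83.192 Y61.074 F924
G1 X72.833 Y51.167
G1 X63.630 Y35.842
G1 X55.682 Y21.116
G1 X49.087 Y13.009
G1 X43.946 Y17.537
M5
G0 X167.431 Y28.263
M4 S842
G1 X173.739 Y26.198 F924
G1 X179.012 Y24.149
G1 X183.252 Y22.118
G1 X186.458 Y20.103
G1 X188.630 Y18.105
G1 X189.768 Y16.124
M5

Since the viewBox matches the mm dimensions, user units are millimetres directly. The only transform is the Y-flip y_m = 109.999 − y_svg.

Shape 1 is a cubic bezier drawn with `<path>`. Its stroke #ff8800 means cut at S842, F924. After flipping Y the toolpath is (94.605,59.544) → (83.192,61.074) → (72.833,51.167) → (63.630,35.842) → (55.682,21.116) → (49.087,13.009) → (43.946,17.537).

Shape 2 is a quadratic bezier drawn with `<path>`. Its stroke #ff8800 means cut at S842, F924. After flipping Y the toolpath is (167.431,28.263) → (173.739,26.198) → (179.012,24.149) → (183.252,22.118) → (186.458,20.103) → (188.630,18.105) → (189.768,16.124).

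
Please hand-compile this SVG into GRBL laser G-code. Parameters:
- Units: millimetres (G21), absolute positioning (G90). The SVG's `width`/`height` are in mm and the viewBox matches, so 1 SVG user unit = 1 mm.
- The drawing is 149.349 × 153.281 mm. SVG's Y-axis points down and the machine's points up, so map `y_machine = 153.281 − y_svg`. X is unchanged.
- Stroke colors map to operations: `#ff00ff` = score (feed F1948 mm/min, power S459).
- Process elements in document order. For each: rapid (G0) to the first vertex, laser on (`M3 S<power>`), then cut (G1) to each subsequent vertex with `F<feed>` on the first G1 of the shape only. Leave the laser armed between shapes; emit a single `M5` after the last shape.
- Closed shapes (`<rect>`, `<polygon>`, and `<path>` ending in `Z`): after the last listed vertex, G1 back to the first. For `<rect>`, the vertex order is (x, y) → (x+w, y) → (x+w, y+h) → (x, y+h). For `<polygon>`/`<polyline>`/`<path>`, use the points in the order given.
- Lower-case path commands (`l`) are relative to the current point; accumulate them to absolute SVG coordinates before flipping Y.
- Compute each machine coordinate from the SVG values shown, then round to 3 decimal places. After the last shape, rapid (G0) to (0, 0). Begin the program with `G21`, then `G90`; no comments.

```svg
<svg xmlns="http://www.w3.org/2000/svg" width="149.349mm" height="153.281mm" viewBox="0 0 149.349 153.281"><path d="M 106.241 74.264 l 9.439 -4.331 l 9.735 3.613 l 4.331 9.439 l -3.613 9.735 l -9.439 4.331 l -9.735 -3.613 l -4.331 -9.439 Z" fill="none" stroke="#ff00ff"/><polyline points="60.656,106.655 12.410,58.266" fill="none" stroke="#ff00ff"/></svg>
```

viewBox `0 0 149.349 153.281` with mm width/height → 1 unit = 1 mm. Flip: y_m = 153.281 − y_svg.

**Shape 1** — `<path>` regular polygon, stroke `#ff00ff` → score (S459, F1948). Machine vertices: (106.241,79.017) → (115.680,83.348) → (125.415,79.735) → (129.746,70.296) → (126.133,60.561) → (116.694,56.230) → (106.959,59.843) → (102.628,69.282) → (106.241,79.017). Closed: final G1 returns to the first vertex.

**Shape 2** — `<polyline>` line segment, stroke `#ff00ff` → score (S459, F1948). Machine vertices: (60.656,46.626) → (12.410,95.015). Open path.

G21
G90
G0 X106.241 Y79.017
M3 S459
G1 X115.680 Y83.348 F1948
G1 X125.415 Y79.735
G1 X129.746 Y70.296
G1 X126.133 Y60.561
G1 X116.694 Y56.230
G1 X106.959 Y59.843
G1 X102.628 Y69.282
G1 X106.241 Y79.017
G0 X60.656 Y46.626
M3 S459
G1 X12.410 Y95.015 F1948
M5
G0 X0.000 Y0.000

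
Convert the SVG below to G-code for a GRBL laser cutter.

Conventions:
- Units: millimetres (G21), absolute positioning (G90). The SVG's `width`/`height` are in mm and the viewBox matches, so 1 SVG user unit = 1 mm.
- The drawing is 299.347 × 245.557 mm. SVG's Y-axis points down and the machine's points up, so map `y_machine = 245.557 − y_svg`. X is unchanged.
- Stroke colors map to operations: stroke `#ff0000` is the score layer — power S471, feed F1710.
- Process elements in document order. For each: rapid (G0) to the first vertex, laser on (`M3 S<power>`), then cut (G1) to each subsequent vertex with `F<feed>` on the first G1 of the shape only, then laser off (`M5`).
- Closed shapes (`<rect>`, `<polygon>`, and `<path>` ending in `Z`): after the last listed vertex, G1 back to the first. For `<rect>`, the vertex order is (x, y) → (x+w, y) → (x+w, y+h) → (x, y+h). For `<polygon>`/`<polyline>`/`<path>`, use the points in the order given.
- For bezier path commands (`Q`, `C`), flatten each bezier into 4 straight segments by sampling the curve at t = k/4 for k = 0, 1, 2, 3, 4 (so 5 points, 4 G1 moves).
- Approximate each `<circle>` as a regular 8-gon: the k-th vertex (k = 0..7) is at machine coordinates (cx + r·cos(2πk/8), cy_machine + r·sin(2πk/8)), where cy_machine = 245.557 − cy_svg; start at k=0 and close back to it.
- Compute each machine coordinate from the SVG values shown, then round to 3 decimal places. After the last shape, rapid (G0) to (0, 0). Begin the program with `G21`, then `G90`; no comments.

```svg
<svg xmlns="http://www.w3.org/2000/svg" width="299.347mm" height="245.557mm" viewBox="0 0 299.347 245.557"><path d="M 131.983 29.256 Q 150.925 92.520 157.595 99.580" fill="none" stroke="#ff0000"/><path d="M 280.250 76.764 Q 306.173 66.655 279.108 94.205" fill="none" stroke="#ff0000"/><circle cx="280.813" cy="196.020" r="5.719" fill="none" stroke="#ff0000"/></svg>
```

Since the viewBox matches the mm dimensions, user units are millimetres directly. The only transform is the Y-flip y_m = 245.557 − y_svg.

Shape 1 is a quadratic bezier drawn with `<path>`. Its stroke #ff0000 means score at S471, F1710. After flipping Y the toolpath is (131.983,216.301) → (140.687,188.182) → (147.857,167.088) → (153.493,153.020) → (157.595,145.977).

Shape 2 is a quadratic bezier drawn with `<path>`. Its stroke #ff0000 means score at S471, F1710. After flipping Y the toolpath is (280.250,168.793) → (289.900,171.494) → (292.926,169.487) → (289.329,162.773) → (279.108,151.352).

Shape 3 is a circle drawn with `<circle>`. Its stroke #ff0000 means score at S471, F1710. After flipping Y the toolpath is (286.532,49.537) → (284.857,53.581) → (280.813,55.256) → (276.769,53.581) → (275.094,49.537) → (276.769,45.493) → (280.813,43.818) → (284.857,45.493) → (286.532,49.537), returning to the start.

G21
G90
G0 X131.983 Y216.301
M3 S471
G1 X140.687 Y188.182 F1710
G1 X147.857 Y167.088
G1 X153.493 Y153.020
G1 X157.595 Y145.977
M5
G0 X280.250 Y168.793
M3 S471
G1 X289.900 Y171.494 F1710
G1 X292.926 Y169.487
G1 X289.329 Y162.773
G1 X279.108 Y151.352
M5
G0 X286.532 Y49.537
M3 S471
G1 X284.857 Y53.581 F1710
G1 X280.813 Y55.256
G1 X276.769 Y53.581
G1 X275.094 Y49.537
G1 X276.769 Y45.493
G1 X280.813 Y43.818
G1 X284.857 Y45.493
G1 X286.532 Y49.537
M5
G0 X0.000 Y0.000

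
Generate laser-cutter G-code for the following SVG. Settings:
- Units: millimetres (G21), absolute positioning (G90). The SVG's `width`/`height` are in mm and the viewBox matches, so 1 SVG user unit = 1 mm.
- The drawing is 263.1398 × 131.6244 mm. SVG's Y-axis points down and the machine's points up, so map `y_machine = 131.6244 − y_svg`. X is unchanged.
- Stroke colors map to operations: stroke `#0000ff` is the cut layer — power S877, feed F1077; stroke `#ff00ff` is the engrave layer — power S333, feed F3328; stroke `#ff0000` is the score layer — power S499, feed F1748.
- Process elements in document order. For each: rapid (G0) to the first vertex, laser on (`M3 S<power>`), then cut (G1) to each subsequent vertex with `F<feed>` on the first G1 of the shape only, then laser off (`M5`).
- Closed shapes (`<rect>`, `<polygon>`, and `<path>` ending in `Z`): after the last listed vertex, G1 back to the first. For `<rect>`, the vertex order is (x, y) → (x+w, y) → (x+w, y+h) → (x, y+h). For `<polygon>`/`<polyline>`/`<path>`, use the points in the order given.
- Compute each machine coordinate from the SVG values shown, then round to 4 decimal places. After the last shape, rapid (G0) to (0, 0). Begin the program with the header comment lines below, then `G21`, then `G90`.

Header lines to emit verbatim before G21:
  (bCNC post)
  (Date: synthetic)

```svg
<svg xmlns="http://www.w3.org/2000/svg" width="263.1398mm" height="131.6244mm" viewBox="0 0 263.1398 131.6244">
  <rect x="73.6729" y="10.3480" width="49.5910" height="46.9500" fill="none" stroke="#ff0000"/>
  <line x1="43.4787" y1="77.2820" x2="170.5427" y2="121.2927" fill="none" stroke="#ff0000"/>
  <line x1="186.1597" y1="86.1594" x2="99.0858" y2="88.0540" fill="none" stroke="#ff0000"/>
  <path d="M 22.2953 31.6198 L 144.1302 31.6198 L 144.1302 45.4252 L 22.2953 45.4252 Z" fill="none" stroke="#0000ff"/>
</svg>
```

(bCNC post)
(Date: synthetic)
G21
G90
G0 X73.6729 Y121.2764
M3 S499
G1 X123.2639 Y121.2764 F1748
G1 X123.2639 Y74.3264
G1 X73.6729 Y74.3264
G1 X73.6729 Y121.2764
M5
G0 X43.4787 Y54.3424
M3 S499
G1 X170.5427 Y10.3317 F1748
M5
G0 X186.1597 Y45.4650
M3 S499
G1 X99.0858 Y43.5704 F1748
M5
G0 X22.2953 Y100.0046
M3 S877
G1 X144.1302 Y100.0046 F1077
G1 X144.1302 Y86.1992
G1 X22.2953 Y86.1992
G1 X22.2953 Y100.0046
M5
G0 X0.0000 Y0.0000

Since the viewBox matches the mm dimensions, user units are millimetres directly. The only transform is the Y-flip y_m = 131.6244 − y_svg.

Shape 1 is a rectangle drawn with `<rect>`. Its stroke #ff0000 means score at S499, F1748. After flipping Y the toolpath is (73.6729,121.2764) → (123.2639,121.2764) → (123.2639,74.3264) → (73.6729,74.3264) → (73.6729,121.2764), returning to the start.

Shape 2 is a line segment drawn with `<line>`. Its stroke #ff0000 means score at S499, F1748. After flipping Y the toolpath is (43.4787,54.3424) → (170.5427,10.3317).

Shape 3 is a line segment drawn with `<line>`. Its stroke #ff0000 means score at S499, F1748. After flipping Y the toolpath is (186.1597,45.4650) → (99.0858,43.5704).

Shape 4 is a rectangle drawn with `<path>`. Its stroke #0000ff means cut at S877, F1077. After flipping Y the toolpath is (22.2953,100.0046) → (144.1302,100.0046) → (144.1302,86.1992) → (22.2953,86.1992) → (22.2953,100.0046), returning to the start.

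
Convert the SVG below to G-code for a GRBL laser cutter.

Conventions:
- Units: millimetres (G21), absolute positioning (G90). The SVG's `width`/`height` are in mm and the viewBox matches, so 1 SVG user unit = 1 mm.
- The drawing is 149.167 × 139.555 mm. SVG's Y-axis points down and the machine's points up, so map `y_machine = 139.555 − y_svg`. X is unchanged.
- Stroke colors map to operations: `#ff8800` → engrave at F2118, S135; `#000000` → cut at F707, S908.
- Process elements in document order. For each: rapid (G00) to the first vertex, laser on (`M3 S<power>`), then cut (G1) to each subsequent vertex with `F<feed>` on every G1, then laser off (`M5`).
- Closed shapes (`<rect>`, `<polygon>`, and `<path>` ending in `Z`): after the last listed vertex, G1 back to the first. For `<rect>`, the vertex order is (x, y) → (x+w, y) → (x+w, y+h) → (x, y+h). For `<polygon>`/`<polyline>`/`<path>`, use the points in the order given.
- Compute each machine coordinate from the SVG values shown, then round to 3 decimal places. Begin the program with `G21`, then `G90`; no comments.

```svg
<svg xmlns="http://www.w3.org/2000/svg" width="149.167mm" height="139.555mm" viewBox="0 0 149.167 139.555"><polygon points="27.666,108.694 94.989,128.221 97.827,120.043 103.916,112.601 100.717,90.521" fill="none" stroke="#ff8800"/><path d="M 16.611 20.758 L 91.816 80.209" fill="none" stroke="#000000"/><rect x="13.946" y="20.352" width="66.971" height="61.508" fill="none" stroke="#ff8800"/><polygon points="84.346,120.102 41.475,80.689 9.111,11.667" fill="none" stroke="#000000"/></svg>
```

Since the viewBox matches the mm dimensions, user units are millimetres directly. The only transform is the Y-flip y_m = 139.555 − y_svg.

Shape 1 is a closed polygon drawn with `<polygon>`. Its stroke #ff8800 means engrave at S135, F2118. After flipping Y the toolpath is (27.666,30.861) → (94.989,11.334) → (97.827,19.512) → (103.916,26.954) → (100.717,49.034) → (27.666,30.861), returning to the start.

Shape 2 is a line segment drawn with `<path>`. Its stroke #000000 means cut at S908, F707. After flipping Y the toolpath is (16.611,118.797) → (91.816,59.346).

Shape 3 is a rectangle drawn with `<rect>`. Its stroke #ff8800 means engrave at S135, F2118. After flipping Y the toolpath is (13.946,119.203) → (80.917,119.203) → (80.917,57.695) → (13.946,57.695) → (13.946,119.203), returning to the start.

Shape 4 is a closed polygon drawn with `<polygon>`. Its stroke #000000 means cut at S908, F707. After flipping Y the toolpath is (84.346,19.453) → (41.475,58.866) → (9.111,127.888) → (84.346,19.453), returning to the start.

G21
G90
G00 X27.666 Y30.861
M3 S135
G1 X94.989 Y11.334 F2118
G1 X97.827 Y19.512 F2118
G1 X103.916 Y26.954 F2118
G1 X100.717 Y49.034 F2118
G1 X27.666 Y30.861 F2118
M5
G00 X16.611 Y118.797
M3 S908
G1 X91.816 Y59.346 F707
M5
G00 X13.946 Y119.203
M3 S135
G1 X80.917 Y119.203 F2118
G1 X80.917 Y57.695 F2118
G1 X13.946 Y57.695 F2118
G1 X13.946 Y119.203 F2118
M5
G00 X84.346 Y19.453
M3 S908
G1 X41.475 Y58.866 F707
G1 X9.111 Y127.888 F707
G1 X84.346 Y19.453 F707
M5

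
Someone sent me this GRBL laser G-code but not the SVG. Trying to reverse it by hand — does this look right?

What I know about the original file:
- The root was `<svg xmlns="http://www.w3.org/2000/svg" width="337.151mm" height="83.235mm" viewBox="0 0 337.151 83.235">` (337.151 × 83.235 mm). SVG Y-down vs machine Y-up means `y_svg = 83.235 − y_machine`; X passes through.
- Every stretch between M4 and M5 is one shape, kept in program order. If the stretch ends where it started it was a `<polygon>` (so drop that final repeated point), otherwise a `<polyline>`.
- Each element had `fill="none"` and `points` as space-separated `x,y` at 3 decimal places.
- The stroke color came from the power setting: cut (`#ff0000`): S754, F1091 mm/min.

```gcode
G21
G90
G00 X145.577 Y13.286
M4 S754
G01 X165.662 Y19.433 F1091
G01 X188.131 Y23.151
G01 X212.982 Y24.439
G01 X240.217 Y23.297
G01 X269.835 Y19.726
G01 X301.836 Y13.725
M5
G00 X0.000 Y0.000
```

<svg xmlns="http://www.w3.org/2000/svg" width="337.151mm" height="83.235mm" viewBox="0 0 337.151 83.235">
  <polyline points="145.577,69.949 165.662,63.802 188.131,60.084 212.982,58.796 240.217,59.938 269.835,63.509 301.836,69.510" fill="none" stroke="#ff0000"/>
</svg>

y_svg = 83.235 − y_m. Every run uses S754, so all elements get stroke `#ff0000` (cut).

[1] open run; points: 145.577,69.949 165.662,63.802 188.131,60.084 212.982,58.796 240.217,59.938 269.835,63.509 301.836,69.510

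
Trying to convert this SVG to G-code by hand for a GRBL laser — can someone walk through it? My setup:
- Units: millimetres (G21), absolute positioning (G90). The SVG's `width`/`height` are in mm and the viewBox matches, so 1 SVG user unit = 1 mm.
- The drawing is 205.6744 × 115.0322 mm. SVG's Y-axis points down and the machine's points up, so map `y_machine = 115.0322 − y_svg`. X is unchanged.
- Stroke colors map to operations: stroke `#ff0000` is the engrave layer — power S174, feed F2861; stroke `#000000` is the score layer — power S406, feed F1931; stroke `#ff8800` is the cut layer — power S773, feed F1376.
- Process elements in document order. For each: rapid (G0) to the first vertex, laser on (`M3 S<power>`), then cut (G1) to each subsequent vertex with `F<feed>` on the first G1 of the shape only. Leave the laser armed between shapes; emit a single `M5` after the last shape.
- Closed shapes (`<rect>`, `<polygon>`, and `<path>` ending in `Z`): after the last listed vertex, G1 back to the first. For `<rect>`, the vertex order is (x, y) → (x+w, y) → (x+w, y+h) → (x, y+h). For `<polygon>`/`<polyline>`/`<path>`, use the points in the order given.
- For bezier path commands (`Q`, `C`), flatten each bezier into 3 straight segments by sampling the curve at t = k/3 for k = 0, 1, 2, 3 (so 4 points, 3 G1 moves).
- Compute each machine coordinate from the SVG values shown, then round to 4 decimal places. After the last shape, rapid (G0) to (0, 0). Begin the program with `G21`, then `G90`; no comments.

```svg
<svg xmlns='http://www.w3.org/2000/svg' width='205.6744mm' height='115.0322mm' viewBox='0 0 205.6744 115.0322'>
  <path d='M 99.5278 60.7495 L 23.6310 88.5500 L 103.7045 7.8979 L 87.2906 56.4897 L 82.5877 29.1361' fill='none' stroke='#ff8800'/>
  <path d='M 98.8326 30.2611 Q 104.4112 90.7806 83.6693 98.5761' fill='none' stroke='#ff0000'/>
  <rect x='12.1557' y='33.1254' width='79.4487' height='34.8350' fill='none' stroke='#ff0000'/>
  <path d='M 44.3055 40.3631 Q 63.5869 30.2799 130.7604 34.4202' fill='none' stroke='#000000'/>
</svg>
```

G21
G90
G0 X99.5278 Y54.2827
M3 S773
G1 X23.6310 Y26.4822 F1376
G1 X103.7045 Y107.1343
G1 X87.2906 Y58.5425
G1 X82.5877 Y85.8961
G0 X98.8326 Y84.7711
M3 S174
G1 X99.6272 Y50.2830 F2861
G1 X94.5727 Y27.5113
G1 X83.6693 Y16.4561
G0 X12.1557 Y81.9068
M3 S174
G1 X91.6044 Y81.9068 F2861
G1 X91.6044 Y47.0718
G1 X12.1557 Y47.0718
G1 X12.1557 Y81.9068
G0 X44.3055 Y74.6691
M3 S406
G1 X62.4811 Y79.8108 F1931
G1 X91.2994 Y81.7918
G1 X130.7604 Y80.6120
M5
G0 X0.0000 Y0.0000

viewBox `0 0 205.6744 115.0322` with mm width/height → 1 unit = 1 mm. Flip: y_m = 115.0322 − y_svg.

**Shape 1** — `<path>` open polyline, stroke `#ff8800` → cut (S773, F1376). Machine vertices: (99.5278,54.2827) → (23.6310,26.4822) → (103.7045,107.1343) → (87.2906,58.5425) → (82.5877,85.8961). Open path.

**Shape 2** — `<path>` quadratic bezier, stroke `#ff0000` → engrave (S174, F2861). Control points (SVG): P0=(98.8326,30.2611), P1=(104.4112,90.7806), P2=(83.6693,98.5761); sampled at t=k/3. Machine vertices: (98.8326,84.7711) → (99.6272,50.2830) → (94.5727,27.5113) → (83.6693,16.4561). Open path.

**Shape 3** — `<rect>` rectangle, stroke `#ff0000` → engrave (S174, F2861). Machine vertices: (12.1557,81.9068) → (91.6044,81.9068) → (91.6044,47.0718) → (12.1557,47.0718) → (12.1557,81.9068). Closed: final G1 returns to the first vertex.

**Shape 4** — `<path>` quadratic bezier, stroke `#000000` → score (S406, F1931). Control points (SVG): P0=(44.3055,40.3631), P1=(63.5869,30.2799), P2=(130.7604,34.4202); sampled at t=k/3. Machine vertices: (44.3055,74.6691) → (62.4811,79.8108) → (91.2994,81.7918) → (130.7604,80.6120). Open path.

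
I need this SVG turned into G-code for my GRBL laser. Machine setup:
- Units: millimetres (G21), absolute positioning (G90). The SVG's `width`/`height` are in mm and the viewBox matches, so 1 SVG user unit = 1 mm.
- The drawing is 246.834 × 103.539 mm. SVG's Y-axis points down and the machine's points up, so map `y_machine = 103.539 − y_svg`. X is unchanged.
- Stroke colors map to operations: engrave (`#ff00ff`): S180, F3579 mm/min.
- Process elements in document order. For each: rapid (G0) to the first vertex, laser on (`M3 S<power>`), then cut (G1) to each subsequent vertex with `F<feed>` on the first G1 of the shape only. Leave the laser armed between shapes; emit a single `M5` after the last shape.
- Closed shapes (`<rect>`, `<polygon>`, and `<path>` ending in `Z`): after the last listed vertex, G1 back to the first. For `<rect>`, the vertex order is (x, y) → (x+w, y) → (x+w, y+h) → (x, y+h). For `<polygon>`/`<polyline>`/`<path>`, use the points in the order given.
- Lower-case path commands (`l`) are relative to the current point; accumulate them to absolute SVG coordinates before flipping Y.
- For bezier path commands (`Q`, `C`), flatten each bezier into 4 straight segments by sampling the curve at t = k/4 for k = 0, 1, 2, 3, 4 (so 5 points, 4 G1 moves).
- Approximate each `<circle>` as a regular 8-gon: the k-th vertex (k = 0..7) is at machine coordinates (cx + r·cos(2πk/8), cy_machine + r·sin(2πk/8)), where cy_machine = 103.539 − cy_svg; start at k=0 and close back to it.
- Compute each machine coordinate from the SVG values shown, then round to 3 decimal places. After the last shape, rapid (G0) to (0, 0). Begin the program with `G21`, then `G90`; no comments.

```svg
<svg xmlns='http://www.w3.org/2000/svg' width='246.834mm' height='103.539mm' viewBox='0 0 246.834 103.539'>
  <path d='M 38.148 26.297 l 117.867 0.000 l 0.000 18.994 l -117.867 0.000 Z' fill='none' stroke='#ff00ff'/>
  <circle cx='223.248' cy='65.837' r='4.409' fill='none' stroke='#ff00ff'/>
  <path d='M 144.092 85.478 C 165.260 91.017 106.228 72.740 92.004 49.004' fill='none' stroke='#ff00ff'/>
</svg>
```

G21
G90
G0 X38.148 Y77.242
M3 S180
G1 X156.015 Y77.242 F3579
G1 X156.015 Y58.248
G1 X38.148 Y58.248
G1 X38.148 Y77.242
G0 X227.657 Y37.702
M3 S180
G1 X226.366 Y40.820 F3579
G1 X223.248 Y42.111
G1 X220.130 Y40.820
G1 X218.839 Y37.702
G1 X220.130 Y34.584
G1 X223.248 Y33.293
G1 X226.366 Y34.584
G1 X227.657 Y37.702
G0 X144.092 Y18.061
M3 S180
G1 X146.884 Y18.085 F3579
G1 X131.320 Y25.320
G1 X109.120 Y38.043
G1 X92.004 Y54.535
M5
G0 X0.000 Y0.000

viewBox `0 0 246.834 103.539` with mm width/height → 1 unit = 1 mm. Flip: y_m = 103.539 − y_svg.

**Shape 1** — `<path>` rectangle, stroke `#ff00ff` → engrave (S180, F3579). Machine vertices: (38.148,77.242) → (156.015,77.242) → (156.015,58.248) → (38.148,58.248) → (38.148,77.242). Closed: final G1 returns to the first vertex.

**Shape 2** — `<circle>` circle, stroke `#ff00ff` → engrave (S180, F3579). Machine vertices: (227.657,37.702) → (226.366,40.820) → (223.248,42.111) → (220.130,40.820) → (218.839,37.702) → (220.130,34.584) → (223.248,33.293) → (226.366,34.584) → (227.657,37.702). Closed: final G1 returns to the first vertex.

**Shape 3** — `<path>` cubic bezier, stroke `#ff00ff` → engrave (S180, F3579). Control points (SVG): P0=(144.092,85.478), P1=(165.260,91.017), P2=(106.228,72.740), P3=(92.004,49.004); sampled at t=k/4. Machine vertices: (144.092,18.061) → (146.884,18.085) → (131.320,25.320) → (109.120,38.043) → (92.004,54.535). Open path.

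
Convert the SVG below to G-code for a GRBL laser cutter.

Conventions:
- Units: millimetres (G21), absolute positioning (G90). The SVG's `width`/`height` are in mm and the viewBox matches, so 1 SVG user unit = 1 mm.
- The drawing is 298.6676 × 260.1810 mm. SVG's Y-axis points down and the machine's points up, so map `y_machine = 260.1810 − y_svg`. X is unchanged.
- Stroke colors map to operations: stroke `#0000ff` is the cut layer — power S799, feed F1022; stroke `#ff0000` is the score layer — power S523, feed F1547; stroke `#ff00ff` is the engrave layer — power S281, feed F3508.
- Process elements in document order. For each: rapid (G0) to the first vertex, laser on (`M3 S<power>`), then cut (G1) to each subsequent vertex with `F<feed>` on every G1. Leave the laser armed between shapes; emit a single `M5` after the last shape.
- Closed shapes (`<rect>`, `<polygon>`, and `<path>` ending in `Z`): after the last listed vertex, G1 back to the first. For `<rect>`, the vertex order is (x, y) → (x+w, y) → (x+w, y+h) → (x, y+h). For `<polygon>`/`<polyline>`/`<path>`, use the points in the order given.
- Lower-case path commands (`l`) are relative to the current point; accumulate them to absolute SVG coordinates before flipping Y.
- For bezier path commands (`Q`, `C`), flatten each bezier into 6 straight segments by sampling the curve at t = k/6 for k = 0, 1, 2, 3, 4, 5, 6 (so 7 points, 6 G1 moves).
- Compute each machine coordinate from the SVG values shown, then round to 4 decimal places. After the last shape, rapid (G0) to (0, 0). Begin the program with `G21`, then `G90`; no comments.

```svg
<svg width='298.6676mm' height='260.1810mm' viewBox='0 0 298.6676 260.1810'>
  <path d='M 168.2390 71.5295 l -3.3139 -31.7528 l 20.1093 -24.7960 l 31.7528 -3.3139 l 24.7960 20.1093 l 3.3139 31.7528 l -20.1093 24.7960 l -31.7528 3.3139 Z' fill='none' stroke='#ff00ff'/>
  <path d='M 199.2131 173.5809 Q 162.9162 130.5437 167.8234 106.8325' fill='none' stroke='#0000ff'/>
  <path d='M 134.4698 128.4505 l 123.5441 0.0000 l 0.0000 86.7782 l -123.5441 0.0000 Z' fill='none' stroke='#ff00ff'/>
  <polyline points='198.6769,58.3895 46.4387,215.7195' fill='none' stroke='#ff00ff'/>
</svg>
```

1 u = 1 mm; y_m = 260.1810 − y.

[1] `<path>` regular polygon, #ff00ff→engrave S281 F3508: (168.2390,188.6515) → (164.9251,220.4043) → (185.0344,245.2003) → (216.7872,248.5142) → (241.5832,228.4049) → (244.8971,196.6521) → (224.7878,171.8561) → (193.0350,168.5422) → (168.2390,188.6515) (closed)

[2] `<path>` quadratic bezier, #0000ff→cut S799 F1022: (199.2131,86.6001) → (188.2587,100.4090) → (179.5934,113.1442) → (173.2172,124.8058) → (169.1302,135.3937) → (167.3322,144.9079) → (167.8234,153.3485)

[3] `<path>` rectangle, #ff00ff→engrave S281 F3508: (134.4698,131.7305) → (258.0139,131.7305) → (258.0139,44.9523) → (134.4698,44.9523) → (134.4698,131.7305) (closed)

[4] `<polyline>` line segment, #ff00ff→engrave S281 F3508: (198.6769,201.7915) → (46.4387,44.4615)

G21
G90
G0 X168.2390 Y188.6515
M3 S281
G1 X164.9251 Y220.4043 F3508
G1 X185.0344 Y245.2003 F3508
G1 X216.7872 Y248.5142 F3508
G1 X241.5832 Y228.4049 F3508
G1 X244.8971 Y196.6521 F3508
G1 X224.7878 Y171.8561 F3508
G1 X193.0350 Y168.5422 F3508
G1 X168.2390 Y188.6515 F3508
G0 X199.2131 Y86.6001
M3 S799
G1 X188.2587 Y100.4090 F1022
G1 X179.5934 Y113.1442 F1022
G1 X173.2172 Y124.8058 F1022
G1 X169.1302 Y135.3937 F1022
G1 X167.3322 Y144.9079 F1022
G1 X167.8234 Y153.3485 F1022
G0 X134.4698 Y131.7305
M3 S281
G1 X258.0139 Y131.7305 F3508
G1 X258.0139 Y44.9523 F3508
G1 X134.4698 Y44.9523 F3508
G1 X134.4698 Y131.7305 F3508
G0 X198.6769 Y201.7915
M3 S281
G1 X46.4387 Y44.4615 F3508
M5
G0 X0.0000 Y0.0000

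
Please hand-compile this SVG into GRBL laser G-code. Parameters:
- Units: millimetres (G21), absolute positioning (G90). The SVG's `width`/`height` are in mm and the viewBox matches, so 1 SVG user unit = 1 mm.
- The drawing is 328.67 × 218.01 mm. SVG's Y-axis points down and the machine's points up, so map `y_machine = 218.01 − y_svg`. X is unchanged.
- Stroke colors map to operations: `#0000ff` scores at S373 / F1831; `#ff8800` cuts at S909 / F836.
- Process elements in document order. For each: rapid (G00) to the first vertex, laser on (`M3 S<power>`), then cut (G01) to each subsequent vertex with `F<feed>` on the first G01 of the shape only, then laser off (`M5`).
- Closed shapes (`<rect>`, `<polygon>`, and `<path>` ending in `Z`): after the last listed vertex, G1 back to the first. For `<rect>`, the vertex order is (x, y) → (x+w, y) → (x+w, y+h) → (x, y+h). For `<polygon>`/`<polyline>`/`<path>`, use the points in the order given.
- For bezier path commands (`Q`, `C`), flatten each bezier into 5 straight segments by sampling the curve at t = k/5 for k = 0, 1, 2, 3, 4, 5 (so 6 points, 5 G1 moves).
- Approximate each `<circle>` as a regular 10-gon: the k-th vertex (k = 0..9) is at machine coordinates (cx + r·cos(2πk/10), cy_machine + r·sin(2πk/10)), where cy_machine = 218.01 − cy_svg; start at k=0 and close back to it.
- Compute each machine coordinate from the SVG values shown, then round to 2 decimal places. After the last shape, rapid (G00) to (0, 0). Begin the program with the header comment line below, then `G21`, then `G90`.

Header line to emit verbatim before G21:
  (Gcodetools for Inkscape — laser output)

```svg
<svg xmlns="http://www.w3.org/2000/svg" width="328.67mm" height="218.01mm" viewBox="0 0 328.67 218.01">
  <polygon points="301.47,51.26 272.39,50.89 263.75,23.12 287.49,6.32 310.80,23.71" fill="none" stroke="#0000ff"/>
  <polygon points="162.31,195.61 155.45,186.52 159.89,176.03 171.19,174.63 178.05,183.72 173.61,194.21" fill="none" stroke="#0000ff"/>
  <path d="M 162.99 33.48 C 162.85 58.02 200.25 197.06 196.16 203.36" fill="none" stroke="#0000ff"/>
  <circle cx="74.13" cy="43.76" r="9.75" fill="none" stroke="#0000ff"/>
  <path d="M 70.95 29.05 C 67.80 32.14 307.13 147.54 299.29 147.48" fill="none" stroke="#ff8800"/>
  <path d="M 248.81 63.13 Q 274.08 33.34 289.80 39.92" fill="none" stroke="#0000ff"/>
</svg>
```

(Gcodetools for Inkscape — laser output)
G21
G90
G00 X301.47 Y166.75
M3 S373
G01 X272.39 Y167.12 F1831
G01 X263.75 Y194.89
G01 X287.49 Y211.69
G01 X310.80 Y194.30
G01 X301.47 Y166.75
M5
G00 X162.31 Y22.40
M3 S373
G01 X155.45 Y31.49 F1831
G01 X159.89 Y41.98
G01 X171.19 Y43.38
G01 X178.05 Y34.29
G01 X173.61 Y23.80
G01 X162.31 Y22.40
M5
G00 X162.99 Y184.53
M3 S373
G01 X166.78 Y158.04 F1831
G01 X175.78 Y115.95
G01 X186.21 Y70.10
G01 X194.27 Y32.38
G01 X196.16 Y14.65
M5
G00 X83.88 Y174.25
M3 S373
G01 X82.02 Y179.98 F1831
G01 X77.14 Y183.52
G01 X71.12 Y183.52
G01 X66.24 Y179.98
G01 X64.38 Y174.25
G01 X66.24 Y168.52
G01 X71.12 Y164.98
G01 X77.14 Y164.98
G01 X82.02 Y168.52
G01 X83.88 Y174.25
M5
G00 X70.95 Y188.96
M3 S909
G01 X94.24 Y175.45 F836
G01 X152.22 Y145.92
G01 X221.39 Y111.30
G01 X278.25 Y82.53
G01 X299.29 Y70.53
M5
G00 X248.81 Y154.88
M3 S373
G01 X258.54 Y165.34 F1831
G01 X267.50 Y172.89
G01 X275.70 Y177.53
G01 X283.13 Y179.27
G01 X289.80 Y178.09
M5
G00 X0.00 Y0.00

1 u = 1 mm; y_m = 218.01 − y.

[1] `<polygon>` regular polygon, #0000ff→score S373 F1831: (301.47,166.75) → (272.39,167.12) → (263.75,194.89) → (287.49,211.69) → (310.80,194.30) → (301.47,166.75) (closed)

[2] `<polygon>` regular polygon, #0000ff→score S373 F1831: (162.31,22.40) → (155.45,31.49) → (159.89,41.98) → (171.19,43.38) → (178.05,34.29) → (173.61,23.80) → (162.31,22.40) (closed)

[3] `<path>` cubic bezier, #0000ff→score S373 F1831: (162.99,184.53) → (166.78,158.04) → (175.78,115.95) → (186.21,70.10) → (194.27,32.38) → (196.16,14.65)

[4] `<circle>` circle, #0000ff→score S373 F1831: (83.88,174.25) → (82.02,179.98) → (77.14,183.52) → (71.12,183.52) → (66.24,179.98) → (64.38,174.25) → (66.24,168.52) → (71.12,164.98) → (77.14,164.98) → (82.02,168.52) → (83.88,174.25) (closed)

[5] `<path>` cubic bezier, #ff8800→cut S909 F836: (70.95,188.96) → (94.24,175.45) → (152.22,145.92) → (221.39,111.30) → (278.25,82.53) → (299.29,70.53)

[6] `<path>` quadratic bezier, #0000ff→score S373 F1831: (248.81,154.88) → (258.54,165.34) → (267.50,172.89) → (275.70,177.53) → (283.13,179.27) → (289.80,178.09)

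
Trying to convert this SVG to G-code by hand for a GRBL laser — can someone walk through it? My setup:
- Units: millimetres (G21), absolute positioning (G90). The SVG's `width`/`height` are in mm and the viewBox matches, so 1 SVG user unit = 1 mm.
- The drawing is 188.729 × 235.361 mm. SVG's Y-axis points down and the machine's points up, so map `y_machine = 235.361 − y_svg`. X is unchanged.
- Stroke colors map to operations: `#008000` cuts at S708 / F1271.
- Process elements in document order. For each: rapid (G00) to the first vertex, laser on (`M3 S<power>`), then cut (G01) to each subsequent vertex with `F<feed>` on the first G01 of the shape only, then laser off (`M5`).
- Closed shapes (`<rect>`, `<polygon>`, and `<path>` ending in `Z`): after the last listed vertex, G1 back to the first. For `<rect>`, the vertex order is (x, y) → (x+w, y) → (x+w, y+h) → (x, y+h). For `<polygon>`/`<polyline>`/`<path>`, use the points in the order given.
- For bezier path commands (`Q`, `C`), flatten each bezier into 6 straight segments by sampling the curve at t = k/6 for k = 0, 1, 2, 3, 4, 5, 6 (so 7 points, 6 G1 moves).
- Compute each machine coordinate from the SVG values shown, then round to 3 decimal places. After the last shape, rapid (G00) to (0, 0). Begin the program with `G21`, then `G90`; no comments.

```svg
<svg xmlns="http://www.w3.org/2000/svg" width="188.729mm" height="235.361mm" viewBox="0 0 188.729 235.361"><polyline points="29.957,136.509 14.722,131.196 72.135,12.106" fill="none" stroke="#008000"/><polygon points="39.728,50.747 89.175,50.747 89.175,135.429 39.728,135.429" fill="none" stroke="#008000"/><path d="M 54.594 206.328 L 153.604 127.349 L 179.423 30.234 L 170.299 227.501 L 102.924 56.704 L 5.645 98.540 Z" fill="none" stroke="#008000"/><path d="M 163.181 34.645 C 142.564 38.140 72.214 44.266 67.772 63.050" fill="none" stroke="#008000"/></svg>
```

G21
G90
G00 X29.957 Y98.852
M3 S708
G01 X14.722 Y104.165 F1271
G01 X72.135 Y223.255
M5
G00 X39.728 Y184.614
M3 S708
G01 X89.175 Y184.614 F1271
G01 X89.175 Y99.932
G01 X39.728 Y99.932
G01 X39.728 Y184.614
M5
G00 X54.594 Y29.033
M3 S708
G01 X153.604 Y108.012 F1271
G01 X179.423 Y205.127
G01 X170.299 Y7.860
G01 X102.924 Y178.657
G01 X5.645 Y136.821
G01 X54.594 Y29.033
M5
G00 X163.181 Y200.716
M3 S708
G01 X149.263 Y198.703 F1271
G01 X130.269 Y195.973
G01 X109.411 Y192.247
G01 X89.900 Y187.247
G01 X74.950 Y180.695
G01 X67.772 Y172.311
M5
G00 X0.000 Y0.000

1 u = 1 mm; y_m = 235.361 − y.

[1] `<polyline>` open polyline, #008000→cut S708 F1271: (29.957,98.852) → (14.722,104.165) → (72.135,223.255)

[2] `<polygon>` rectangle, #008000→cut S708 F1271: (39.728,184.614) → (89.175,184.614) → (89.175,99.932) → (39.728,99.932) → (39.728,184.614) (closed)

[3] `<path>` closed polygon, #008000→cut S708 F1271: (54.594,29.033) → (153.604,108.012) → (179.423,205.127) → (170.299,7.860) → (102.924,178.657) → (5.645,136.821) → (54.594,29.033) (closed)

[4] `<path>` cubic bezier, #008000→cut S708 F1271: (163.181,200.716) → (149.263,198.703) → (130.269,195.973) → (109.411,192.247) → (89.900,187.247) → (74.950,180.695) → (67.772,172.311)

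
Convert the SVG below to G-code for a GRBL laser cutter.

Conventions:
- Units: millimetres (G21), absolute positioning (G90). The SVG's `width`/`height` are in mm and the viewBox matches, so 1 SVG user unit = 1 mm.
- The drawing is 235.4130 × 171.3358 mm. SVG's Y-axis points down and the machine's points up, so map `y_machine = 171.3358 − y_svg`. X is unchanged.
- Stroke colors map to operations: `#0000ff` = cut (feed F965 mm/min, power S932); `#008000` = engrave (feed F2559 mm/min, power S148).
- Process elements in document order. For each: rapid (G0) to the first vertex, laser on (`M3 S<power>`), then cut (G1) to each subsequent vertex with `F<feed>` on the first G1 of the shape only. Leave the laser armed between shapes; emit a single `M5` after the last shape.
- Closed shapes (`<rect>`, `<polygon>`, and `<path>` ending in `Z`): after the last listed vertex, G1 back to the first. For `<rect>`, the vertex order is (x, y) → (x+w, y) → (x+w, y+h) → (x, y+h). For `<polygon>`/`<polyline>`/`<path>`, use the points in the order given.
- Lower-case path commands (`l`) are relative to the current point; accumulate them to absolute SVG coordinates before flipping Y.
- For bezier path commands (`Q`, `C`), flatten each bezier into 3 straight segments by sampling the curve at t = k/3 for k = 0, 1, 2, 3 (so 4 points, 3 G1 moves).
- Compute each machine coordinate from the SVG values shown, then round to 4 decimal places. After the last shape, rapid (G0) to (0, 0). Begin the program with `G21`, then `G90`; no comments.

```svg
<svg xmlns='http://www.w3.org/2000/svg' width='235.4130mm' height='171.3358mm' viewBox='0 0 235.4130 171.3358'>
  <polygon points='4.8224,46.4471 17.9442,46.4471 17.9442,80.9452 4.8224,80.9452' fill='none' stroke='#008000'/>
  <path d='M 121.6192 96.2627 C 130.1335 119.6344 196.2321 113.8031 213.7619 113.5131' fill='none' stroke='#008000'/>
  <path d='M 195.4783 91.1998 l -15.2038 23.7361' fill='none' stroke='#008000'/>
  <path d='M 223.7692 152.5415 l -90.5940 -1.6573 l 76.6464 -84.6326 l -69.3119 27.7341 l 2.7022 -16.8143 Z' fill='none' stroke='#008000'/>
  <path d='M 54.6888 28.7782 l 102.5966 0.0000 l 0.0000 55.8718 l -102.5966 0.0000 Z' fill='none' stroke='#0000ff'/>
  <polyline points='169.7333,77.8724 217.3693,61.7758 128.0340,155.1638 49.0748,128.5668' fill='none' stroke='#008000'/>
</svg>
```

G21
G90
G0 X4.8224 Y124.8887
M3 S148
G1 X17.9442 Y124.8887 F2559
G1 X17.9442 Y90.3906
G1 X4.8224 Y90.3906
G1 X4.8224 Y124.8887
G0 X121.6192 Y75.0731
M3 S148
G1 X145.3967 Y60.1489 F2559
G1 X183.9741 Y56.9724
G1 X213.7619 Y57.8227
G0 X195.4783 Y80.1360
M3 S148
G1 X180.2745 Y56.3999 F2559
G0 X223.7692 Y18.7943
M3 S148
G1 X133.1752 Y20.4516 F2559
G1 X209.8216 Y105.0842
G1 X140.5097 Y77.3501
G1 X143.2119 Y94.1644
G1 X223.7692 Y18.7943
G0 X54.6888 Y142.5576
M3 S932
G1 X157.2854 Y142.5576 F965
G1 X157.2854 Y86.6858
G1 X54.6888 Y86.6858
G1 X54.6888 Y142.5576
G0 X169.7333 Y93.4634
M3 S148
G1 X217.3693 Y109.5600 F2559
G1 X128.0340 Y16.1720
G1 X49.0748 Y42.7690
M5
G0 X0.0000 Y0.0000

viewBox `0 0 235.4130 171.3358` with mm width/height → 1 unit = 1 mm. Flip: y_m = 171.3358 − y_svg.

**Shape 1** — `<polygon>` rectangle, stroke `#008000` → engrave (S148, F2559). Machine vertices: (4.8224,124.8887) → (17.9442,124.8887) → (17.9442,90.3906) → (4.8224,90.3906) → (4.8224,124.8887). Closed: final G1 returns to the first vertex.

**Shape 2** — `<path>` cubic bezier, stroke `#008000` → engrave (S148, F2559). Control points (SVG): P0=(121.6192,96.2627), P1=(130.1335,119.6344), P2=(196.2321,113.8031), P3=(213.7619,113.5131); sampled at t=k/3. Machine vertices: (121.6192,75.0731) → (145.3967,60.1489) → (183.9741,56.9724) → (213.7619,57.8227). Open path.

**Shape 3** — `<path>` line segment, stroke `#008000` → engrave (S148, F2559). Machine vertices: (195.4783,80.1360) → (180.2745,56.3999). Open path.

**Shape 4** — `<path>` closed polygon, stroke `#008000` → engrave (S148, F2559). Machine vertices: (223.7692,18.7943) → (133.1752,20.4516) → (209.8216,105.0842) → (140.5097,77.3501) → (143.2119,94.1644) → (223.7692,18.7943). Closed: final G1 returns to the first vertex.

**Shape 5** — `<path>` rectangle, stroke `#0000ff` → cut (S932, F965). Machine vertices: (54.6888,142.5576) → (157.2854,142.5576) → (157.2854,86.6858) → (54.6888,86.6858) → (54.6888,142.5576). Closed: final G1 returns to the first vertex.

**Shape 6** — `<polyline>` open polyline, stroke `#008000` → engrave (S148, F2559). Machine vertices: (169.7333,93.4634) → (217.3693,109.5600) → (128.0340,16.1720) → (49.0748,42.7690). Open path.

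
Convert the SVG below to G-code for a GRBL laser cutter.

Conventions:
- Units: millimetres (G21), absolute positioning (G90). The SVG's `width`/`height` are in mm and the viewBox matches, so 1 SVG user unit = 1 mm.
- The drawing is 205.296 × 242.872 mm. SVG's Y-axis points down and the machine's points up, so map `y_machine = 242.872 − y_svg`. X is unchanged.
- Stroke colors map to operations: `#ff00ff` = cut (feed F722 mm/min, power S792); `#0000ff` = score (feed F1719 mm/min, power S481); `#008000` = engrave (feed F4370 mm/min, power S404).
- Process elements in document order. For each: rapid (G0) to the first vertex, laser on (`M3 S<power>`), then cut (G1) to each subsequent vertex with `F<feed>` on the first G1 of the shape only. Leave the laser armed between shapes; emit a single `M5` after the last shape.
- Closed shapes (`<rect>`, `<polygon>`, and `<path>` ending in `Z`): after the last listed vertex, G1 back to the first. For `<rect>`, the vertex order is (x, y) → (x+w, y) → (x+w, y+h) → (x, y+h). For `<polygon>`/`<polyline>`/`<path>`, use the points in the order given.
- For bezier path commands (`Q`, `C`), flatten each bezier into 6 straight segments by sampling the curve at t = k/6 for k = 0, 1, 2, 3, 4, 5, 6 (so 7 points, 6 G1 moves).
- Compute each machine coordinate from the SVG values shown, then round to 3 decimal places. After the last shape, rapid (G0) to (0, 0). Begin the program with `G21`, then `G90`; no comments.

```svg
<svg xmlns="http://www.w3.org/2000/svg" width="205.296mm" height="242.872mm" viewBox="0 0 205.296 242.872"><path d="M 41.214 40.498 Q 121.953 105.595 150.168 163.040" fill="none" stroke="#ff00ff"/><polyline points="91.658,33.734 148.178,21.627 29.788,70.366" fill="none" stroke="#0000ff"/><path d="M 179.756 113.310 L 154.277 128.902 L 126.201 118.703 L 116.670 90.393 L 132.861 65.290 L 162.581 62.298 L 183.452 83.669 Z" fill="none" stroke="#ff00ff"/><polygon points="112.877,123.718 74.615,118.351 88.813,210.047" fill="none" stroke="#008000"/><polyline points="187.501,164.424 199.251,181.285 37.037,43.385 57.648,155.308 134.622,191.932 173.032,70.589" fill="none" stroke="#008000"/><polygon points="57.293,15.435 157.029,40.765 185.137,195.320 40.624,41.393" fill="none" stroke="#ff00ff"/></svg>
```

viewBox `0 0 205.296 242.872` with mm width/height → 1 unit = 1 mm. Flip: y_m = 242.872 − y_svg.

**Shape 1** — `<path>` quadratic bezier, stroke `#ff00ff` → cut (S792, F722). Control points (SVG): P0=(41.214,40.498), P1=(121.953,105.595), P2=(150.168,163.040); sampled at t=k/6. Machine vertices: (41.214,202.374) → (66.668,180.888) → (89.204,159.826) → (108.822,139.190) → (125.522,118.979) → (139.304,99.193) → (150.168,79.832). Open path.

**Shape 2** — `<polyline>` open polyline, stroke `#0000ff` → score (S481, F1719). Machine vertices: (91.658,209.138) → (148.178,221.245) → (29.788,172.506). Open path.

**Shape 3** — `<path>` regular polygon, stroke `#ff00ff` → cut (S792, F722). Machine vertices: (179.756,129.562) → (154.277,113.970) → (126.201,124.169) → (116.670,152.479) → (132.861,177.582) → (162.581,180.574) → (183.452,159.203) → (179.756,129.562). Closed: final G1 returns to the first vertex.

**Shape 4** — `<polygon>` closed polygon, stroke `#008000` → engrave (S404, F4370). Machine vertices: (112.877,119.154) → (74.615,124.521) → (88.813,32.825) → (112.877,119.154). Closed: final G1 returns to the first vertex.

**Shape 5** — `<polyline>` open polyline, stroke `#008000` → engrave (S404, F4370). Machine vertices: (187.501,78.448) → (199.251,61.587) → (37.037,199.487) → (57.648,87.564) → (134.622,50.940) → (173.032,172.283). Open path.

**Shape 6** — `<polygon>` closed polygon, stroke `#ff00ff` → cut (S792, F722). Machine vertices: (57.293,227.437) → (157.029,202.107) → (185.137,47.552) → (40.624,201.479) → (57.293,227.437). Closed: final G1 returns to the first vertex.

G21
G90
G0 X41.214 Y202.374
M3 S792
G1 X66.668 Y180.888 F722
G1 X89.204 Y159.826
G1 X108.822 Y139.190
G1 X125.522 Y118.979
G1 X139.304 Y99.193
G1 X150.168 Y79.832
G0 X91.658 Y209.138
M3 S481
G1 X148.178 Y221.245 F1719
G1 X29.788 Y172.506
G0 X179.756 Y129.562
M3 S792
G1 X154.277 Y113.970 F722
G1 X126.201 Y124.169
G1 X116.670 Y152.479
G1 X132.861 Y177.582
G1 X162.581 Y180.574
G1 X183.452 Y159.203
G1 X179.756 Y129.562
G0 X112.877 Y119.154
M3 S404
G1 X74.615 Y124.521 F4370
G1 X88.813 Y32.825
G1 X112.877 Y119.154
G0 X187.501 Y78.448
M3 S404
G1 X199.251 Y61.587 F4370
G1 X37.037 Y199.487
G1 X57.648 Y87.564
G1 X134.622 Y50.940
G1 X173.032 Y172.283
G0 X57.293 Y227.437
M3 S792
G1 X157.029 Y202.107 F722
G1 X185.137 Y47.552
G1 X40.624 Y201.479
G1 X57.293 Y227.437
M5
G0 X0.000 Y0.000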